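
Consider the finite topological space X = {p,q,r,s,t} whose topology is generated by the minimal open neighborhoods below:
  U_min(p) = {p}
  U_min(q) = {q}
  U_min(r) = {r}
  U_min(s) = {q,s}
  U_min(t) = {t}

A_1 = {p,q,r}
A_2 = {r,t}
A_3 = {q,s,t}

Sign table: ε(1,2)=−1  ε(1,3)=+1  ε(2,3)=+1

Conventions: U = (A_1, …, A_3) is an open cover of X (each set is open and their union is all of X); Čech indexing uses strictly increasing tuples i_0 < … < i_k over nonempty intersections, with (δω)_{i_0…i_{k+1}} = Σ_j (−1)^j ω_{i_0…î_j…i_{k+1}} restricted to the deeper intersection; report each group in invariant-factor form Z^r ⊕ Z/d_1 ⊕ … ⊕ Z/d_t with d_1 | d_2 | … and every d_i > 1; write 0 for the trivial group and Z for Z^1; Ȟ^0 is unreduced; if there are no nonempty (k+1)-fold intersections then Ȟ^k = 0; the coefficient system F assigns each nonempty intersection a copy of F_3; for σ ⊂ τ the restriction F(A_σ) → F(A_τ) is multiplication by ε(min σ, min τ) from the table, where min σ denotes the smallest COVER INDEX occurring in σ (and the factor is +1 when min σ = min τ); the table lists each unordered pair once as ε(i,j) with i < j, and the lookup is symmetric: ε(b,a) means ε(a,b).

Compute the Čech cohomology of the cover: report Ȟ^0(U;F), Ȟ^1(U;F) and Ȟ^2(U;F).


nerve simplices:
  A12={r} A13={q} A23={t}
C dims 3,3; δ0: rk_F3 3
degree 0: 3−3−0 = 0 → Ȟ^0 ≅ 0
degree 1: 3−0−3 = 0 → Ȟ^1 ≅ 0
degree 2: 0−0−0 = 0 → Ȟ^2 ≅ 0

Ȟ^0(U;F) ≅ 0, Ȟ^1(U;F) ≅ 0, Ȟ^2(U;F) ≅ 0


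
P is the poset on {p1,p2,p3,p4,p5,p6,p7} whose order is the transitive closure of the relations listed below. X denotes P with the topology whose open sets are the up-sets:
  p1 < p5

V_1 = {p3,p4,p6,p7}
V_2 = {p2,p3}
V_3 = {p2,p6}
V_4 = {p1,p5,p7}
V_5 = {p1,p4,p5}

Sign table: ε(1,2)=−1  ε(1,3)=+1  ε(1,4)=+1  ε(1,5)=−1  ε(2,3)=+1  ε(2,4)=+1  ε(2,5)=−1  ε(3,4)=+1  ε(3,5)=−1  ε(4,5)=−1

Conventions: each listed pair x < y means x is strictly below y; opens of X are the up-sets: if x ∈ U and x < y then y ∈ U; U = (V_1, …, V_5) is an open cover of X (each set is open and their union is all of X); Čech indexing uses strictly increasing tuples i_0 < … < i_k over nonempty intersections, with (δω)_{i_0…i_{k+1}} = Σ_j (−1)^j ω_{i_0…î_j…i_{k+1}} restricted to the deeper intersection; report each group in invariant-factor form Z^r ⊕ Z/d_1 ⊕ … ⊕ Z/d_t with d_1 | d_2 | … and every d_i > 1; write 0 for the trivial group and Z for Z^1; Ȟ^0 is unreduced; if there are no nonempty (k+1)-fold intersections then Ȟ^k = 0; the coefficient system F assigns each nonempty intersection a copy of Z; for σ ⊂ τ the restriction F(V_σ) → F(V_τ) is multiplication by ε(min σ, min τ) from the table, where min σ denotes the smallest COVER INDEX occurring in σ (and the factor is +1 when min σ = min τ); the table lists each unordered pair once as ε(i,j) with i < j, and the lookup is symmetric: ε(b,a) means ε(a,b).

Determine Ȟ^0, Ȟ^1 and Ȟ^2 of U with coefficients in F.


nerve of the cover:
  V12={p3} V13={p6} V14={p7} V15={p4} V23={p2} V45={p1,p5}
C dims 5,6; δ0: rk 5, SNF 1^4·2
Ȟ^0 = (5 − 5) − 0 = 0, so Ȟ^0 ≅ 0
Ȟ^1 = (6 − 0) − 5 = 1 plus torsion [2], so Ȟ^1 ≅ Z ⊕ Z/2
Ȟ^2 = (0 − 0) − 0 = 0, so Ȟ^2 ≅ 0

Ȟ^0(U;F) ≅ 0, Ȟ^1(U;F) ≅ Z ⊕ Z/2, Ȟ^2(U;F) ≅ 0


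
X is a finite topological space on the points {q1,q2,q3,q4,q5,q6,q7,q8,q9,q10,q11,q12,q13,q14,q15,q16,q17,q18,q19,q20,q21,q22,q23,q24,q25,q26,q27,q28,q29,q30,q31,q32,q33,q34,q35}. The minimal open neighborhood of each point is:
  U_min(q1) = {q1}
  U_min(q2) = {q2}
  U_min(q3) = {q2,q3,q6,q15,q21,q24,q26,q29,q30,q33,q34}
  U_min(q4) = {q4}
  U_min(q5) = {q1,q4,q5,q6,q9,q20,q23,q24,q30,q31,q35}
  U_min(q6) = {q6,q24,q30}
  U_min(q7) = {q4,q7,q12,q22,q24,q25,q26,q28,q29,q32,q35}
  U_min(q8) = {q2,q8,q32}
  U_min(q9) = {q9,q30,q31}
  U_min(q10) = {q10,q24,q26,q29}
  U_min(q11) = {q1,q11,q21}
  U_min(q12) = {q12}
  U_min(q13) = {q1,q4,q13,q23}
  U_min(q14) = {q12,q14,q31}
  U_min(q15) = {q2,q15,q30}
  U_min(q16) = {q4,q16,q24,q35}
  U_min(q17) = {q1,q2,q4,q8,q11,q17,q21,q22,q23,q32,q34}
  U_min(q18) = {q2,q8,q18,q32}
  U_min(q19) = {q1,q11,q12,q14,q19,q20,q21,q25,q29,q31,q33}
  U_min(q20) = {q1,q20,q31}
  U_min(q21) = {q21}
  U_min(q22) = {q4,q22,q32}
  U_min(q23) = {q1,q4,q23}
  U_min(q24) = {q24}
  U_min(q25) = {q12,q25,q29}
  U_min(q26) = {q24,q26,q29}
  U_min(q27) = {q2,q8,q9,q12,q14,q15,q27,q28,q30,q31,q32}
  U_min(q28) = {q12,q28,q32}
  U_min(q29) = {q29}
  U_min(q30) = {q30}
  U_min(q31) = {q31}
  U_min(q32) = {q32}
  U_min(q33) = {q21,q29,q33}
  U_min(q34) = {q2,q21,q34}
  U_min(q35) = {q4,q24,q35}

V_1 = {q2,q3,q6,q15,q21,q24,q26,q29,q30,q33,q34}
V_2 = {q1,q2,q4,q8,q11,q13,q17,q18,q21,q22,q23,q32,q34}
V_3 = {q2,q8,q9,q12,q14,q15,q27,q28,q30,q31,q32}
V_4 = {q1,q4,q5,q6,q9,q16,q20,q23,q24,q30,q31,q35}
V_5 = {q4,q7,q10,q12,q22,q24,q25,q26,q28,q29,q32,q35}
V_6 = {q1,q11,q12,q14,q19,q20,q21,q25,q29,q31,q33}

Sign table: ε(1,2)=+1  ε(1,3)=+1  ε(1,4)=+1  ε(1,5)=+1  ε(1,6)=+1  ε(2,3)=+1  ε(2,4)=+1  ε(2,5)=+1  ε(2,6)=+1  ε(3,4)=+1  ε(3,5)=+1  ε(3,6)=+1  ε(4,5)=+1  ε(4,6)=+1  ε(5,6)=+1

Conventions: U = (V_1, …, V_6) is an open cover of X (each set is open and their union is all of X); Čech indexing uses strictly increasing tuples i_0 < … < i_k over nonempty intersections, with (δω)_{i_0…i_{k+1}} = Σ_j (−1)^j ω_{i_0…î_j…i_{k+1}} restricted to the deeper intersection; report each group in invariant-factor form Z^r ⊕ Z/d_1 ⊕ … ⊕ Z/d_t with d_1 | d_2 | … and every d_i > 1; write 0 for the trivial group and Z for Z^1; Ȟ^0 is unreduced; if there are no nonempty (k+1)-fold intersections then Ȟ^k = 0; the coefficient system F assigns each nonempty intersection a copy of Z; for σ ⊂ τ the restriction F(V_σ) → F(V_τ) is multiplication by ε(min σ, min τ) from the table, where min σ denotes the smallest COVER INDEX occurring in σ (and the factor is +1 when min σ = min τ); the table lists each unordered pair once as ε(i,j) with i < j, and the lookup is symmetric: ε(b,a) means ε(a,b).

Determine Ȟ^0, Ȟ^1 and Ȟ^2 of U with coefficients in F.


intersection data:
  V12={q2,q21,q34} V13={q2,q15,q30} V14={q6,q24,q30} V15={q24,q26,q29} V16={q21,q29,q33} V23={q2,q8,q32} V24={q1,q4,q23} V25={q4,q22,q32} V26={q1,q11,q21} V34={q9,q30,q31} V35={q12,q28,q32} V36={q12,q14,q31} V45={q4,q24,q35} V46={q1,q20,q31} V56={q12,q25,q29}
  V123={q2} V126={q21} V134={q30} V145={q24} V156={q29} V235={q32} V245={q4} V246={q1} V346={q31} V356={q12}
C dims 6,15,10; δ0: rk 5, SNF 1^5; δ1: rk 10, SNF 1^9·2
Ȟ^0 = (6 − 5) − 0 = 1, so Ȟ^0 ≅ Z
Ȟ^1 = (15 − 10) − 5 = 0, so Ȟ^1 ≅ 0
Ȟ^2 = (10 − 0) − 10 = 0 plus torsion [2], so Ȟ^2 ≅ Z/2

Ȟ^0(U;F) ≅ Z, Ȟ^1(U;F) ≅ 0 and Ȟ^2(U;F) ≅ Z/2


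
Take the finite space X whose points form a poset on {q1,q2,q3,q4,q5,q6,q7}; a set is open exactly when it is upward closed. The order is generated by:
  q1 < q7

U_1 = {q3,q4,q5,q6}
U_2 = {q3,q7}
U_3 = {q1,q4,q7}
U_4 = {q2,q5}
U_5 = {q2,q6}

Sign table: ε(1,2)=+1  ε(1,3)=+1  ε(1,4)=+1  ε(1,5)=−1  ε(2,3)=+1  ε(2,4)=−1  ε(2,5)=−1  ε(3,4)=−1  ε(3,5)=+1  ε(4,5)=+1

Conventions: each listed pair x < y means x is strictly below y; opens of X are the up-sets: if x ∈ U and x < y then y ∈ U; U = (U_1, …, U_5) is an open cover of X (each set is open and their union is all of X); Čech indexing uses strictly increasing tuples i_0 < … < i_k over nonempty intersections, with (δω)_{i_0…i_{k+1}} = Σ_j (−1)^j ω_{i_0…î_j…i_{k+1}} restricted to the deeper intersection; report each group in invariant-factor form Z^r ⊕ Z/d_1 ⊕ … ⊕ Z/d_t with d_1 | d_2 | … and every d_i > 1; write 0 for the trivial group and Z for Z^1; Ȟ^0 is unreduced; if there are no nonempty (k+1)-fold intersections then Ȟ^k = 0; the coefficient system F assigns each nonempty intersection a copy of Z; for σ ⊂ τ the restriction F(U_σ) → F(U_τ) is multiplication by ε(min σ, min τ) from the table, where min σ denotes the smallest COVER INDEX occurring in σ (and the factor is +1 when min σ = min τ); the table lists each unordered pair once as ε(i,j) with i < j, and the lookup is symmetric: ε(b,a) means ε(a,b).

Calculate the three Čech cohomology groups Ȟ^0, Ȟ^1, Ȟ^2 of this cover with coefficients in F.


nonempty intersections:
  U12={q3} U13={q4} U14={q5} U15={q6} U23={q7} U45={q2}
C dims 5,6; δ0: rk 5, SNF 1^4·2
Ȟ^0: (5−5)−0=0 ⇒ 0
Ȟ^1: (6−0)−5=1 plus torsion [2] ⇒ Z ⊕ Z/2
Ȟ^2: (0−0)−0=0 ⇒ 0

Ȟ^0 ≅ 0, Ȟ^1 ≅ Z ⊕ Z/2, Ȟ^2 ≅ 0


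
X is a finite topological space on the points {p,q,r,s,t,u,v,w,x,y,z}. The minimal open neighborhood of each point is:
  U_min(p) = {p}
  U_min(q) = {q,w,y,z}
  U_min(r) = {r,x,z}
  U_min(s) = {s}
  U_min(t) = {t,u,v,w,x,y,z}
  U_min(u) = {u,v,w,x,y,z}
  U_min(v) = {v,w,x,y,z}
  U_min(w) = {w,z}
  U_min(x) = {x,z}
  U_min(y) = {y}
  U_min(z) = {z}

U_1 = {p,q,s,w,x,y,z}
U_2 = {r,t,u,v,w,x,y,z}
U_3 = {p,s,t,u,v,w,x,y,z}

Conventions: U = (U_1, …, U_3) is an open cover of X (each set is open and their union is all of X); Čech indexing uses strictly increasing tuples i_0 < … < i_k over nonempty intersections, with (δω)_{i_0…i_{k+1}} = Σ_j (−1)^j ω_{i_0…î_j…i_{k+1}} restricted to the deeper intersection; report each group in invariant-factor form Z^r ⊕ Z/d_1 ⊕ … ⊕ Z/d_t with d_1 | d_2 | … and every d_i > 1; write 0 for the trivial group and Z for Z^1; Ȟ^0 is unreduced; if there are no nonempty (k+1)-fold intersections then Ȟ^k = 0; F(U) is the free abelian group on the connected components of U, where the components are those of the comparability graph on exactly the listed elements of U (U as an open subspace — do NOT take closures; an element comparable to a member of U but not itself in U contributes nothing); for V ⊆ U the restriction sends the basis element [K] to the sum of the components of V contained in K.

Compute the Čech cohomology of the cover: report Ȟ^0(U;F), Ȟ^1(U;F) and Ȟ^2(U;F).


nerve of the cover:
  U12={w,x,y,z} U13={p,s,w,x,y,z} U23={t,u,v,w,x,y,z}
  U123={w,x,y,z}
components per intersection:
  U1: {p} {q,w,x,y,z} {s}
  U2: {r,t,u,v,w,x,y,z}
  U3: {p} {s} {t,u,v,w,x,y,z}
  U12: {w,x,z} {y}
  U13: {p} {s} {w,x,z} {y}
  U23: {t,u,v,w,x,y,z}
  U123: {w,x,z} {y}
C dims 7,7,2; δ0: rk 4, SNF 1^4; δ1: rk 2, SNF 1^2
Ȟ^0 = (7 − 4) − 0 = 3, so Ȟ^0 ≅ Z^3
Ȟ^1 = (7 − 2) − 4 = 1, so Ȟ^1 ≅ Z
Ȟ^2 = (2 − 0) − 2 = 0, so Ȟ^2 ≅ 0

Ȟ^0 = Z^3, Ȟ^1 = Z, Ȟ^2 = 0


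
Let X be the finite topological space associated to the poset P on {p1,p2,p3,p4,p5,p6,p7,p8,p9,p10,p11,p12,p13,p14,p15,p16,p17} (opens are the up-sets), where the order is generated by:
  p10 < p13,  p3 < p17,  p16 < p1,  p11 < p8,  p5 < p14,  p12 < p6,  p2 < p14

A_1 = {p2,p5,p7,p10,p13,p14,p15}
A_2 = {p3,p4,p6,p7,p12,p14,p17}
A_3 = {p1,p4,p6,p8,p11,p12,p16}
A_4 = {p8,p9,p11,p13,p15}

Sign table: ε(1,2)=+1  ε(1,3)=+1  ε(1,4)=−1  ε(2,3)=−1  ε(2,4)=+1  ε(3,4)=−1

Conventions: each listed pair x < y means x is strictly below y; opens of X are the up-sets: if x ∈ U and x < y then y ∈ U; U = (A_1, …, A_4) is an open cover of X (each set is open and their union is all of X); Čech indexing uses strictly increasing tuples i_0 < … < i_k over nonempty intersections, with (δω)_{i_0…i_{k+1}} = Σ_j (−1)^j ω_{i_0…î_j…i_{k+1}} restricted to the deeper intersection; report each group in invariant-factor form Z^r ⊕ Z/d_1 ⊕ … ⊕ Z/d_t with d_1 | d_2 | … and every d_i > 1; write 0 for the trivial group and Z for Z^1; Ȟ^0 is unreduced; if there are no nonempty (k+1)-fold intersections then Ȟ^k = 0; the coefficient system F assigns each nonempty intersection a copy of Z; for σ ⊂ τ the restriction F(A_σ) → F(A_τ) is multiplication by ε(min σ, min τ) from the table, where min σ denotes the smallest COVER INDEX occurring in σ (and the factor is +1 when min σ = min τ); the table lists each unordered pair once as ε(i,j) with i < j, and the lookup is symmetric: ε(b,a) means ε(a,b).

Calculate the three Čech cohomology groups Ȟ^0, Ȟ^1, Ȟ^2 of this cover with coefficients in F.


nerve simplices:
  A12={p7,p14} A14={p13,p15} A23={p4,p6,p12} A34={p8,p11}
C dims 4,4; δ0: rk 4, SNF 1^3·2
degree 0: 4−4−0 = 0 → Ȟ^0 ≅ 0
degree 1: 4−0−4 = 0 plus torsion [2] → Ȟ^1 ≅ Z/2
degree 2: 0−0−0 = 0 → Ȟ^2 ≅ 0

Ȟ^0 ≅ 0, Ȟ^1 ≅ Z/2 and Ȟ^2 ≅ 0


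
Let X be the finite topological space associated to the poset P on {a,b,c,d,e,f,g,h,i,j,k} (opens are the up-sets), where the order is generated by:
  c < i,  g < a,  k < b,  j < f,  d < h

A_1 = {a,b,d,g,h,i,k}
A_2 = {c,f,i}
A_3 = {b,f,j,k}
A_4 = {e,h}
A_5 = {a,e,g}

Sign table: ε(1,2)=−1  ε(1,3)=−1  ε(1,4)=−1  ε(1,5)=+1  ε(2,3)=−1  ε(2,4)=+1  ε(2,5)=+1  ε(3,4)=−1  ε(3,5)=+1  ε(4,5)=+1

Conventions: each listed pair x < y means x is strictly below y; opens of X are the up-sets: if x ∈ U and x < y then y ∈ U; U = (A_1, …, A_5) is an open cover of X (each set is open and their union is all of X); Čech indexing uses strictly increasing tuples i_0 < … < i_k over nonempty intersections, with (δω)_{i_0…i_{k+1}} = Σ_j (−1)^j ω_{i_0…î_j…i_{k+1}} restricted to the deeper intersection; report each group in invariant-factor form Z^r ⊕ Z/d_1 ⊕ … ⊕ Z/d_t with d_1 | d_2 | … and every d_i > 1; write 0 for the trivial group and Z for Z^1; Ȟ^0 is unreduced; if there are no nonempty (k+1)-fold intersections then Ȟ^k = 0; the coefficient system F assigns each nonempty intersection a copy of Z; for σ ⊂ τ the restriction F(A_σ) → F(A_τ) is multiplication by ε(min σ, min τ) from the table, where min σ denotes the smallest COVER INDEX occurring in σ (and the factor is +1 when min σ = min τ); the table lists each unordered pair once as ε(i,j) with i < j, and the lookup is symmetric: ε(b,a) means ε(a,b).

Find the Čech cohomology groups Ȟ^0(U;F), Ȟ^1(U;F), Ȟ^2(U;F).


nerve of the cover:
  A12={i} A13={b,k} A14={h} A15={a,g} A23={f} A45={e}
C dims 5,6; δ0: rk 5, SNF 1^4·2
Ȟ^0 = (5 − 5) − 0 = 0, so Ȟ^0 ≅ 0
Ȟ^1 = (6 − 0) − 5 = 1 plus torsion [2], so Ȟ^1 ≅ Z ⊕ Z/2
Ȟ^2 = (0 − 0) − 0 = 0, so Ȟ^2 ≅ 0

Ȟ^0 = 0, Ȟ^1 = Z ⊕ Z/2 and Ȟ^2 = 0


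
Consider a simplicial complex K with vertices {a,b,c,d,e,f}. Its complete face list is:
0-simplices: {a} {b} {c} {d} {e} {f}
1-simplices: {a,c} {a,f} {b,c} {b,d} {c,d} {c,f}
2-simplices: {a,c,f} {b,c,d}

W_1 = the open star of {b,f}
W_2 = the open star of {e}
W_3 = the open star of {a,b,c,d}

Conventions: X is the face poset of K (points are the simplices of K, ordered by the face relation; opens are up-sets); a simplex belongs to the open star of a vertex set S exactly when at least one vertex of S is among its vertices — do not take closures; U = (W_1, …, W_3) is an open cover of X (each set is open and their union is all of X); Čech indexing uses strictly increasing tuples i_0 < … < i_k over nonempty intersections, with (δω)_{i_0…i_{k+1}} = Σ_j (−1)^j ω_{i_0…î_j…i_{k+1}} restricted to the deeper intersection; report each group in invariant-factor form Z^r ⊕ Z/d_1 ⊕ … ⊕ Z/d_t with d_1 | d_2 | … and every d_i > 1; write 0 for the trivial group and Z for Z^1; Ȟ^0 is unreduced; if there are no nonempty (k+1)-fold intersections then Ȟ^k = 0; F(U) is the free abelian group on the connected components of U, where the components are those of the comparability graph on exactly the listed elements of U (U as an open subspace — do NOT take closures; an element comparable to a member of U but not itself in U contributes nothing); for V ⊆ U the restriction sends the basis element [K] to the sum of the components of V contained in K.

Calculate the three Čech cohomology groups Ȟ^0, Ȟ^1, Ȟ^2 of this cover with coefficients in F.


nerve simplices:
  W1={{b},{f},{a,f},{b,c},{b,d},{c,f},{a,c,f},{b,c,d}} W2={{e}} W3={{a},{b},{c},{d},{a,c},{a,f},{b,c},{b,d},{c,d},{c,f},{a,c,f},{b,c,d}}
  W13={{b},{a,f},{b,c},{b,d},{c,f},{a,c,f},{b,c,d}}
components per intersection:
  W1: {{b},{b,c},{b,d},{b,c,d}} {{f},{a,f},{c,f},{a,c,f}}
  W2: {{e}}
  W3: {{a},{b},{c},{d},{a,c},{a,f},{b,c},{b,d},{c,d},{c,f},{a,c,f},{b,c,d}}
  W13: {{b},{b,c},{b,d},{b,c,d}} {{a,f},{c,f},{a,c,f}}
C dims 4,2; δ0: rk 2, SNF 1^2
degree 0: 4−2−0 = 2 → Ȟ^0 ≅ Z^2
degree 1: 2−0−2 = 0 → Ȟ^1 ≅ 0
degree 2: 0−0−0 = 0 → Ȟ^2 ≅ 0

Ȟ^0 ≅ Z^2; Ȟ^1 ≅ 0; Ȟ^2 ≅ 0


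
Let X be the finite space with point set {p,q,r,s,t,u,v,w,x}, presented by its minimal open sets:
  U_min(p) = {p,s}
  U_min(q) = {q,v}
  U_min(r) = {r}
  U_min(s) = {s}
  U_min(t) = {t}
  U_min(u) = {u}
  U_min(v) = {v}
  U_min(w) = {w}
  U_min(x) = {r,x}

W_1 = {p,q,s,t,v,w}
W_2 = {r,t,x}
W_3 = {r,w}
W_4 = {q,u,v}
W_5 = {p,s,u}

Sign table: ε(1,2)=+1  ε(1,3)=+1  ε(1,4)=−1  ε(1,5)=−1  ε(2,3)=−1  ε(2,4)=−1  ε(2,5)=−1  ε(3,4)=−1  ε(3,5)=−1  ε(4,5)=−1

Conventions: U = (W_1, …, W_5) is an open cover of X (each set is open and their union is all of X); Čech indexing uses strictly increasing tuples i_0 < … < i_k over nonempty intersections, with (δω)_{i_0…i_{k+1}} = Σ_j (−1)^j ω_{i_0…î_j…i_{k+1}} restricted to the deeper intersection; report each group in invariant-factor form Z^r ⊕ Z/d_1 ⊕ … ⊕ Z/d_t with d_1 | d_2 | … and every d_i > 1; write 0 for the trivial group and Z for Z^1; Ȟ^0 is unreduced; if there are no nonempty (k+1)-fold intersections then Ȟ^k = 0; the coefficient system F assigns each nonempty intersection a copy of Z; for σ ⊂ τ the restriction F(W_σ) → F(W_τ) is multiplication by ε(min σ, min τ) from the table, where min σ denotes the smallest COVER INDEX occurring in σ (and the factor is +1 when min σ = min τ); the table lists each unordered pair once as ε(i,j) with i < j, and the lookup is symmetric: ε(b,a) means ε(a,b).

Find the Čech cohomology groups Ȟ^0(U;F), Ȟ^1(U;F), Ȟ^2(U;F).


Ȟ^0 ≅ 0, Ȟ^1 ≅ Z ⊕ Z/2, Ȟ^2 ≅ 0

nonempty intersections:
  W12={t} W13={w} W14={q,v} W15={p,s} W23={r} W45={u}
C dims 5,6; δ0: rk 5, SNF 1^4·2
Ȟ^0: (5−5)−0=0 ⇒ 0
Ȟ^1: (6−0)−5=1 plus torsion [2] ⇒ Z ⊕ Z/2
Ȟ^2: (0−0)−0=0 ⇒ 0


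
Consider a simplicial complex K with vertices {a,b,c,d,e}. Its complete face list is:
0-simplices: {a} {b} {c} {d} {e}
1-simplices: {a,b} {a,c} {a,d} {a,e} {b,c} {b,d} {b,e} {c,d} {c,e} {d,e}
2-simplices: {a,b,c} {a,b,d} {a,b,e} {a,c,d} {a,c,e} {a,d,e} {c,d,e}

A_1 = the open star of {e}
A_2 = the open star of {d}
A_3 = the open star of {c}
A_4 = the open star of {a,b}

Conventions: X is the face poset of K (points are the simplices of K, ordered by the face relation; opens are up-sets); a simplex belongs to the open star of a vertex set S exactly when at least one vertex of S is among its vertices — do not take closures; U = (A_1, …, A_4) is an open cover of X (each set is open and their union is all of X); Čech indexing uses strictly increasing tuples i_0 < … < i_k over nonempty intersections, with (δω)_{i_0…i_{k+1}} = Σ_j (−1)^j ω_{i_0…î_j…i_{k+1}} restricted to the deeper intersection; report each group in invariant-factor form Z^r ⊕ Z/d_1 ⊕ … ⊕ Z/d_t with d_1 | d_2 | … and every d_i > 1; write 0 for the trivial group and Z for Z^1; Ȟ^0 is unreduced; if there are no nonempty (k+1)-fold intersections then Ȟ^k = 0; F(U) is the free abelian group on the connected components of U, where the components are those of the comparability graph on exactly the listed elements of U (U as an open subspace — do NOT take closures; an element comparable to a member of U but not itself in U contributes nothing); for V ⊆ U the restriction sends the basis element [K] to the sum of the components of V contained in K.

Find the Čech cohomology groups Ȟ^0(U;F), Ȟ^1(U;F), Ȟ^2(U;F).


Ȟ^0 ≅ Z; Ȟ^1 ≅ 0; Ȟ^2 ≅ Z

nonempty overlaps:
  A1={{e},{a,e},{b,e},{c,e},{d,e},{a,b,e},{a,c,e},{a,d,e},{c,d,e}} A2={{d},{a,d},{b,d},{c,d},{d,e},{a,b,d},{a,c,d},{a,d,e},{c,d,e}} A3={{c},{a,c},{b,c},{c,d},{c,e},{a,b,c},{a,c,d},{a,c,e},{c,d,e}} A4={{a},{b},{a,b},{a,c},{a,d},{a,e},{b,c},{b,d},{b,e},{a,b,c},{a,b,d},{a,b,e},{a,c,d},{a,c,e},{a,d,e}}
  A12={{d,e},{a,d,e},{c,d,e}} A13={{c,e},{a,c,e},{c,d,e}} A14={{a,e},{b,e},{a,b,e},{a,c,e},{a,d,e}} A23={{c,d},{a,c,d},{c,d,e}} A24={{a,d},{b,d},{a,b,d},{a,c,d},{a,d,e}} A34={{a,c},{b,c},{a,b,c},{a,c,d},{a,c,e}}
  A123={{c,d,e}} A124={{a,d,e}} A134={{a,c,e}} A234={{a,c,d}}
components per intersection:
  A1: {{e},{a,e},{b,e},{c,e},{d,e},{a,b,e},{a,c,e},{a,d,e},{c,d,e}}
  A2: {{d},{a,d},{b,d},{c,d},{d,e},{a,b,d},{a,c,d},{a,d,e},{c,d,e}}
  A3: {{c},{a,c},{b,c},{c,d},{c,e},{a,b,c},{a,c,d},{a,c,e},{c,d,e}}
  A4: {{a},{b},{a,b},{a,c},{a,d},{a,e},{b,c},{b,d},{b,e},{a,b,c},{a,b,d},{a,b,e},{a,c,d},{a,c,e},{a,d,e}}
  A12: {{d,e},{a,d,e},{c,d,e}}
  A13: {{c,e},{a,c,e},{c,d,e}}
  A14: {{a,e},{b,e},{a,b,e},{a,c,e},{a,d,e}}
  A23: {{c,d},{a,c,d},{c,d,e}}
  A24: {{a,d},{b,d},{a,b,d},{a,c,d},{a,d,e}}
  A34: {{a,c},{b,c},{a,b,c},{a,c,d},{a,c,e}}
  A123: {{c,d,e}}
  A124: {{a,d,e}}
  A134: {{a,c,e}}
  A234: {{a,c,d}}
C dims 4,6,4; δ0: rk 3, SNF 1^3; δ1: rk 3, SNF 1^3
degree 0: 4−3−0 = 1 → Ȟ^0 ≅ Z
degree 1: 6−3−3 = 0 → Ȟ^1 ≅ 0
degree 2: 4−0−3 = 1 → Ȟ^2 ≅ Z


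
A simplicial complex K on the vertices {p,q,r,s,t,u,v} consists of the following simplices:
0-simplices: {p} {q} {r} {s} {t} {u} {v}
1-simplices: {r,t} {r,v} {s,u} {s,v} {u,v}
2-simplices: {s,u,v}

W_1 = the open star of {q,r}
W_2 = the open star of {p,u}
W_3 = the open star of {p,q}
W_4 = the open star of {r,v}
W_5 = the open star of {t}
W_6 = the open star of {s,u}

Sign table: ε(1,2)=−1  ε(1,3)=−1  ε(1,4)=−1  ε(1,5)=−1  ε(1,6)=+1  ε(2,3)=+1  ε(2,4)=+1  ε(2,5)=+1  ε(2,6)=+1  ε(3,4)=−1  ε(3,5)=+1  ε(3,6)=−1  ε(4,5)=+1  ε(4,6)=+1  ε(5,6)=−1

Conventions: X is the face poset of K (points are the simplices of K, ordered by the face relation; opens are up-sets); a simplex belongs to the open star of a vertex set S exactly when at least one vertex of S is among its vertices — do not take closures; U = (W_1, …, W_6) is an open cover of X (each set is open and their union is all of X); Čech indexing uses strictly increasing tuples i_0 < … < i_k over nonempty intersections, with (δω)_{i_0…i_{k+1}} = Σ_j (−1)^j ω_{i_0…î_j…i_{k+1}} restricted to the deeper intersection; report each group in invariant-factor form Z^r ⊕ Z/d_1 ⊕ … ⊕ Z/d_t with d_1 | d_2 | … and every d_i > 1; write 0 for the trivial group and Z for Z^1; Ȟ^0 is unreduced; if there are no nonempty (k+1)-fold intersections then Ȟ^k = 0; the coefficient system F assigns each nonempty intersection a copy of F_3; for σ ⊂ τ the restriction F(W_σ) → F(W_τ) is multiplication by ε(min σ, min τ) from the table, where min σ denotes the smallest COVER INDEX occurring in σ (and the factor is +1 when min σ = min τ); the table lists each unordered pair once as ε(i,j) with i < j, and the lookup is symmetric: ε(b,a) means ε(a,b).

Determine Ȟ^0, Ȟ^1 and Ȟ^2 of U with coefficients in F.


nonempty intersections:
  W1={{q},{r},{r,t},{r,v}} W2={{p},{u},{s,u},{u,v},{s,u,v}} W3={{p},{q}} W4={{r},{v},{r,t},{r,v},{s,v},{u,v},{s,u,v}} W5={{t},{r,t}} W6={{s},{u},{s,u},{s,v},{u,v},{s,u,v}}
  W13={{q}} W14={{r},{r,t},{r,v}} W15={{r,t}} W23={{p}} W24={{u,v},{s,u,v}} W26={{u},{s,u},{u,v},{s,u,v}} W45={{r,t}} W46={{s,v},{u,v},{s,u,v}}
  W145={{r,t}} W246={{u,v},{s,u,v}}
C dims 6,8,2; δ0: rk_F3 5; δ1: rk_F3 2
Ȟ^0: (6−5)−0=1 ⇒ Z/3
Ȟ^1: (8−2)−5=1 ⇒ Z/3
Ȟ^2: (2−0)−2=0 ⇒ 0

Ȟ^0 = Z/3, Ȟ^1 = Z/3, Ȟ^2 = 0


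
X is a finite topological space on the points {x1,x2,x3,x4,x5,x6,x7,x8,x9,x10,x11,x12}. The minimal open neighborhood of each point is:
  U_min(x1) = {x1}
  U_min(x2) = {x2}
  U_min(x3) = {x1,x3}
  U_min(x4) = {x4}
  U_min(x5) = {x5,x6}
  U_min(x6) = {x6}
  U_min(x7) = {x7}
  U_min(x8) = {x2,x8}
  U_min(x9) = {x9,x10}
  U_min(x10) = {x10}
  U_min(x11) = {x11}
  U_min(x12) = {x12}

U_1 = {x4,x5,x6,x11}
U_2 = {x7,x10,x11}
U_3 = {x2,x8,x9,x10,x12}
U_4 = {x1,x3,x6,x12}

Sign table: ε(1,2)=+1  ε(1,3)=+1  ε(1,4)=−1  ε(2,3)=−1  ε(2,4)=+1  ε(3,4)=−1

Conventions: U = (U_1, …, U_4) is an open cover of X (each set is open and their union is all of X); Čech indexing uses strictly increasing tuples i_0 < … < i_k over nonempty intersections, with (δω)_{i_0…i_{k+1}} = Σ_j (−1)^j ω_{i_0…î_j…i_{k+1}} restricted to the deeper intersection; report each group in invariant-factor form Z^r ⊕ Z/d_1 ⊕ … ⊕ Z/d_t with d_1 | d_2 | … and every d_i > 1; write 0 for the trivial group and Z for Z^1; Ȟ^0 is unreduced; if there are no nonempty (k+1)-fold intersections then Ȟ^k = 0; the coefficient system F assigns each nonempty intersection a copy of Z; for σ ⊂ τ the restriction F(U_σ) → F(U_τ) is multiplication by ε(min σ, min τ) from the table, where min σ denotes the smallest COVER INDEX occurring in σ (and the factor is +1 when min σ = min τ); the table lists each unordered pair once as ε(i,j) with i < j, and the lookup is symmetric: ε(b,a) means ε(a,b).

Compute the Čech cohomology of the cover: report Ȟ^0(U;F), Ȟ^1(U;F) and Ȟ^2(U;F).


intersection data:
  U12={x11} U14={x6} U23={x10} U34={x12}
C dims 4,4; δ0: rk 4, SNF 1^3·2
Ȟ^0 = (4 − 4) − 0 = 0, so Ȟ^0 ≅ 0
Ȟ^1 = (4 − 0) − 4 = 0 plus torsion [2], so Ȟ^1 ≅ Z/2
Ȟ^2 = (0 − 0) − 0 = 0, so Ȟ^2 ≅ 0

Ȟ^0(U;F) ≅ 0,  Ȟ^1(U;F) ≅ Z/2,  Ȟ^2(U;F) ≅ 0


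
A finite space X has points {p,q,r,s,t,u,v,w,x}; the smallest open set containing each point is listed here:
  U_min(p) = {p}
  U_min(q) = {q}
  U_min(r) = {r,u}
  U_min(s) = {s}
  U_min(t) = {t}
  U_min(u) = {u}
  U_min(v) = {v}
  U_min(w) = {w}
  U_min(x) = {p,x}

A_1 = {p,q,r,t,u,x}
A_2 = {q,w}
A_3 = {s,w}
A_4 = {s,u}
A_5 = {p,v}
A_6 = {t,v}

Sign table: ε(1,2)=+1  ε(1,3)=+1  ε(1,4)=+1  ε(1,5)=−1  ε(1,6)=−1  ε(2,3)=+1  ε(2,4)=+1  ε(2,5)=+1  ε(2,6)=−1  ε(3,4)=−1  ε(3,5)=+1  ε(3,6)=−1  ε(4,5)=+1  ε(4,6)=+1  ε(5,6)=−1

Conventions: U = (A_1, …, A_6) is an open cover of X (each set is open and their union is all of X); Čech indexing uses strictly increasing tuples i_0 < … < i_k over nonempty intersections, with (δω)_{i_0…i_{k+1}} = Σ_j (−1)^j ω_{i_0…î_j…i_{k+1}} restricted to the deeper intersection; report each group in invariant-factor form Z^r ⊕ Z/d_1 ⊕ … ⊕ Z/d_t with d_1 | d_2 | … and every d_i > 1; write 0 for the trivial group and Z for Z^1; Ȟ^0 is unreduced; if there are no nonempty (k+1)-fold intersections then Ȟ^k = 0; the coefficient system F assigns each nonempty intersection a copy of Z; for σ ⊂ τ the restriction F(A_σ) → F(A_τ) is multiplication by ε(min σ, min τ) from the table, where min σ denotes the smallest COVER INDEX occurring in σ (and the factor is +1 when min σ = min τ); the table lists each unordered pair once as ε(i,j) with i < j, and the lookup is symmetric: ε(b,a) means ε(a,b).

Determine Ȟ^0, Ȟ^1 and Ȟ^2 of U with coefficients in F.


Ȟ^0(U;F) ≅ 0, Ȟ^1(U;F) ≅ Z ⊕ Z/2, Ȟ^2(U;F) ≅ 0

nerve of the cover:
  A12={q} A14={u} A15={p} A16={t} A23={w} A34={s} A56={v}
C dims 6,7; δ0: rk 6, SNF 1^5·2
Ȟ^0 = (6 − 6) − 0 = 0, so Ȟ^0 ≅ 0
Ȟ^1 = (7 − 0) − 6 = 1 plus torsion [2], so Ȟ^1 ≅ Z ⊕ Z/2
Ȟ^2 = (0 − 0) − 0 = 0, so Ȟ^2 ≅ 0


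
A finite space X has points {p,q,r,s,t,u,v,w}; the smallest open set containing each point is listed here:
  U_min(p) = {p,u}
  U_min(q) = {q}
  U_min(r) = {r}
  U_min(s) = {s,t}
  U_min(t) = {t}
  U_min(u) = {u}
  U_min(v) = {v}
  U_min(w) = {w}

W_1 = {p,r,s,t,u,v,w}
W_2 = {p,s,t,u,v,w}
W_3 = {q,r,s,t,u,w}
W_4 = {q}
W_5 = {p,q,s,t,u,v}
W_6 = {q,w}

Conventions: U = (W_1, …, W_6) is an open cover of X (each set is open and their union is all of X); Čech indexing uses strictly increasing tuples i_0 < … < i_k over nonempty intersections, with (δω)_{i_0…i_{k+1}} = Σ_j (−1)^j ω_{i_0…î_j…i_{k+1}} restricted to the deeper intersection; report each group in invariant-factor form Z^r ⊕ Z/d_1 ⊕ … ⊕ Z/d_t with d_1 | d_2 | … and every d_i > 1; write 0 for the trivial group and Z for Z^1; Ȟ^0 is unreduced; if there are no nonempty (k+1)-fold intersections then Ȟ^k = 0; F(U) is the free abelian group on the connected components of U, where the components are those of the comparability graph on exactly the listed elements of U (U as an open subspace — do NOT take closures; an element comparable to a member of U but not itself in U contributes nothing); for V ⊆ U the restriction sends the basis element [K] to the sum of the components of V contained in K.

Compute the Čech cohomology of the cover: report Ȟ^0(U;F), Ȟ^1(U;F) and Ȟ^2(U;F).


nonempty intersections:
  W12={p,s,t,u,v,w} W13={r,s,t,u,w} W15={p,s,t,u,v} W16={w} W23={s,t,u,w} W25={p,s,t,u,v} W26={w} W34={q} W35={q,s,t,u} W36={q,w} W45={q} W46={q} W56={q}
  W123={s,t,u,w} W125={p,s,t,u,v} W126={w} W135={s,t,u} W136={w} W235={s,t,u} W236={w} W345={q} W346={q} W356={q} W456={q}
  W1235={s,t,u} W1236={w} W3456={q}
components per intersection:
  W1: {p,u} {r} {s,t} {v} {w}
  W2: {p,u} {s,t} {v} {w}
  W3: {q} {r} {s,t} {u} {w}
  W4: {q}
  W5: {p,u} {q} {s,t} {v}
  W6: {q} {w}
  W12: {p,u} {s,t} {v} {w}
  W13: {r} {s,t} {u} {w}
  W15: {p,u} {s,t} {v}
  W16: {w}
  W23: {s,t} {u} {w}
  W25: {p,u} {s,t} {v}
  W26: {w}
  W34: {q}
  W35: {q} {s,t} {u}
  W36: {q} {w}
  W45: {q}
  W46: {q}
  W56: {q}
  W123: {s,t} {u} {w}
  W125: {p,u} {s,t} {v}
  W126: {w}
  W135: {s,t} {u}
  W136: {w}
  W235: {s,t} {u}
  W236: {w}
  W345: {q}
  W346: {q}
  W356: {q}
  W456: {q}
  W1235: {s,t} {u}
  W1236: {w}
  W3456: {q}
C dims 21,28,17,4; δ0: rk 15, SNF 1^15; δ1: rk 13, SNF 1^13; δ2: rk 4, SNF 1^4
Ȟ^0: (21−15)−0=6 ⇒ Z^6
Ȟ^1: (28−13)−15=0 ⇒ 0
Ȟ^2: (17−4)−13=0 ⇒ 0

Ȟ^0 = Z^6,  Ȟ^1 = 0,  Ȟ^2 = 0


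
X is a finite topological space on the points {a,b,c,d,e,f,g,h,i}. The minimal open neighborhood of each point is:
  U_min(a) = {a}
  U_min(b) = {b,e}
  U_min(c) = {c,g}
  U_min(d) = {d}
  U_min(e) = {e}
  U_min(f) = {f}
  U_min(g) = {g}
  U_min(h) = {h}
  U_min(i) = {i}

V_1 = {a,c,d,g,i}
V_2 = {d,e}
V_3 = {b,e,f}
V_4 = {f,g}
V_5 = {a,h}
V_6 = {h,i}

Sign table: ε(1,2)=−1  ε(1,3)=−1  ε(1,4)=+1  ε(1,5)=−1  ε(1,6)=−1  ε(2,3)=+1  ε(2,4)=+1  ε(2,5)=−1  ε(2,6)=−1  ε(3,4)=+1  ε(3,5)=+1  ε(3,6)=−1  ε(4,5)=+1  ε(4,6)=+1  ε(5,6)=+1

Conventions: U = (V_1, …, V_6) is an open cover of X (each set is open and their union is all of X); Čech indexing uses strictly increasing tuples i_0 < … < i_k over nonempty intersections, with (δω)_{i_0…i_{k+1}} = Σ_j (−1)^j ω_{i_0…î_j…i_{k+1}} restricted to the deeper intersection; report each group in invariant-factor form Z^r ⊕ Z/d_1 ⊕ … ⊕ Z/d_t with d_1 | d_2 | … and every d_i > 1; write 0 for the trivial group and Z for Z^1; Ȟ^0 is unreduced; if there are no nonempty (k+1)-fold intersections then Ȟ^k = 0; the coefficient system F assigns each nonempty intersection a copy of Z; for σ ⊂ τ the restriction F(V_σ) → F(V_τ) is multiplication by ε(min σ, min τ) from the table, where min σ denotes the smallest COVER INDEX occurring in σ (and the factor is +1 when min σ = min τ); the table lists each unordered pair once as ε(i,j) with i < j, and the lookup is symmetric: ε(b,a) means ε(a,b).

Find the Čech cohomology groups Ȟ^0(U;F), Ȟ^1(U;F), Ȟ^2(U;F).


nonempty overlaps:
  V12={d} V14={g} V15={a} V16={i} V23={e} V34={f} V56={h}
C dims 6,7; δ0: rk 6, SNF 1^5·2
degree 0: 6−6−0 = 0 → Ȟ^0 ≅ 0
degree 1: 7−0−6 = 1 plus torsion [2] → Ȟ^1 ≅ Z ⊕ Z/2
degree 2: 0−0−0 = 0 → Ȟ^2 ≅ 0

Ȟ^0(U;F) ≅ 0,  Ȟ^1(U;F) ≅ Z ⊕ Z/2,  Ȟ^2(U;F) ≅ 0


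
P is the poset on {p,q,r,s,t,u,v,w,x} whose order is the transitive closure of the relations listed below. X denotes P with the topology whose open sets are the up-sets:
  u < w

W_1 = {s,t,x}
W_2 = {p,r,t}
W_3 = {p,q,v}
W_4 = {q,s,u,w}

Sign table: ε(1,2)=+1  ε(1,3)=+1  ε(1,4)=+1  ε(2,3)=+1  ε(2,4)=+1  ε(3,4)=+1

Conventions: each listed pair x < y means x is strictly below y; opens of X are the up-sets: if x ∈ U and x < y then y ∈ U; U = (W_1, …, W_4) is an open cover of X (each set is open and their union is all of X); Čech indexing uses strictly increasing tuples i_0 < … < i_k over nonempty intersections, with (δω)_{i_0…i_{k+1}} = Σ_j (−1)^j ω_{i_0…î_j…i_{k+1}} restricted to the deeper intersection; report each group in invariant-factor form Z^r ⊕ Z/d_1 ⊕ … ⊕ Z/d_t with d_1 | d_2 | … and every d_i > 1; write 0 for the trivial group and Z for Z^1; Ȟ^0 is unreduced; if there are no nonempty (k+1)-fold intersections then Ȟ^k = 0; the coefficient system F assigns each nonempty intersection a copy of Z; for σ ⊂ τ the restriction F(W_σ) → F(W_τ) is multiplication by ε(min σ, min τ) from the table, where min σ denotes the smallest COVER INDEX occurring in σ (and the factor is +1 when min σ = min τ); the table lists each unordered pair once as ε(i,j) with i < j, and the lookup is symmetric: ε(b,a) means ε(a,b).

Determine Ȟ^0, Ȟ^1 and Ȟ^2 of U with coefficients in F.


Ȟ^0 = Z, Ȟ^1 = Z, Ȟ^2 = 0

nonempty intersections:
  W12={t} W14={s} W23={p} W34={q}
C dims 4,4; δ0: rk 3, SNF 1^3
Ȟ^0: (4−3)−0=1 ⇒ Z
Ȟ^1: (4−0)−3=1 ⇒ Z
Ȟ^2: (0−0)−0=0 ⇒ 0


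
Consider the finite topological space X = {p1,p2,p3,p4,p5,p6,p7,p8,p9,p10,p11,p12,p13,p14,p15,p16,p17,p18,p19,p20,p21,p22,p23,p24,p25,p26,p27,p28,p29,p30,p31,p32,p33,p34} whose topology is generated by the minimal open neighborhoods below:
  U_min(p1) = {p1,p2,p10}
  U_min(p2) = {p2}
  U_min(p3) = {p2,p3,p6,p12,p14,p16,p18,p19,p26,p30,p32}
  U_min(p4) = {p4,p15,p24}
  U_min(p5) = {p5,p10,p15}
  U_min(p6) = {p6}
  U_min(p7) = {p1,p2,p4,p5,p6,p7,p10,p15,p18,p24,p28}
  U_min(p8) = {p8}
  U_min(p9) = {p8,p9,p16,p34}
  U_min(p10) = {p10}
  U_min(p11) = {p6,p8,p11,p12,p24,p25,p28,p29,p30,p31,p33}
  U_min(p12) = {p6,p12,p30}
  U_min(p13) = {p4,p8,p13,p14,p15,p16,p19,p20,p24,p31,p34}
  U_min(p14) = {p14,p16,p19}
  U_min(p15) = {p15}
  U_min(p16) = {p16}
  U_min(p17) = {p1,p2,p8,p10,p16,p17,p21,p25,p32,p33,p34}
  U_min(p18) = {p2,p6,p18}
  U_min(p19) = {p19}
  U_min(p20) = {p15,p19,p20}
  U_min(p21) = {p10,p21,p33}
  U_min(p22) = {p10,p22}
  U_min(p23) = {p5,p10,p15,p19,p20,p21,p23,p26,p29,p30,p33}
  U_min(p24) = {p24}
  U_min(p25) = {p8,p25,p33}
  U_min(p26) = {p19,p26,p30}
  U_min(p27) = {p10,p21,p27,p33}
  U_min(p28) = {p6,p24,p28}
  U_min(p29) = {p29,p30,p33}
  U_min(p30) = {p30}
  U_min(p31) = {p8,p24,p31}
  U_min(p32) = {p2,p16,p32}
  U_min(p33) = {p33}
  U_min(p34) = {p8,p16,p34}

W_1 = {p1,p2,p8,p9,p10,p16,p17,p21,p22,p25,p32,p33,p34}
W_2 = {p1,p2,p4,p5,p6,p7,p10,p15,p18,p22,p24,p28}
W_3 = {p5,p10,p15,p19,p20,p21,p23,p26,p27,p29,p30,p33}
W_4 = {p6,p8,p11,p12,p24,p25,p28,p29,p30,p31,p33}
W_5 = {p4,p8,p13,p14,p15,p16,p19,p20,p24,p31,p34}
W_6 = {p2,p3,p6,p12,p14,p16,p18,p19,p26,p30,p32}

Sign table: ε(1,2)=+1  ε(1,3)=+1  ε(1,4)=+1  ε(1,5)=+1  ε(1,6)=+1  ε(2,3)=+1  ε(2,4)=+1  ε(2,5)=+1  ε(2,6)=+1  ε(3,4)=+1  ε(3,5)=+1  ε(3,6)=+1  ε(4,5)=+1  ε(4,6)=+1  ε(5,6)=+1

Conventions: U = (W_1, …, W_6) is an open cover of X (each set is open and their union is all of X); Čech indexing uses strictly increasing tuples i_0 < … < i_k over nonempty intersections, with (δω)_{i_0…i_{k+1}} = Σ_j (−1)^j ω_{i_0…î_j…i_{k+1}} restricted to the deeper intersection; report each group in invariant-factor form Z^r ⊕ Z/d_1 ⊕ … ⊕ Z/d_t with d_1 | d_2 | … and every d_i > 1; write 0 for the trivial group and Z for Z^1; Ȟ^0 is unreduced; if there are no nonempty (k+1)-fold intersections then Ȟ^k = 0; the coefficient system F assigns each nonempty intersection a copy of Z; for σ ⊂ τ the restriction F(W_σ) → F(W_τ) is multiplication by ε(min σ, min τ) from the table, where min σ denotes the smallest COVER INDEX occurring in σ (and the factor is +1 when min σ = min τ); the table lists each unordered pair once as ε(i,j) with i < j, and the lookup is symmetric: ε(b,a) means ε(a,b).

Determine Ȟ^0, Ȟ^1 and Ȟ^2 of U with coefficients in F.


nerve of the cover:
  W12={p1,p2,p10,p22} W13={p10,p21,p33} W14={p8,p25,p33} W15={p8,p16,p34} W16={p2,p16,p32} W23={p5,p10,p15} W24={p6,p24,p28} W25={p4,p15,p24} W26={p2,p6,p18} W34={p29,p30,p33} W35={p15,p19,p20} W36={p19,p26,p30} W45={p8,p24,p31} W46={p6,p12,p30} W56={p14,p16,p19}
  W123={p10} W126={p2} W134={p33} W145={p8} W156={p16} W235={p15} W245={p24} W246={p6} W346={p30} W356={p19}
C dims 6,15,10; δ0: rk 5, SNF 1^5; δ1: rk 10, SNF 1^9·2
Ȟ^0 = (6 − 5) − 0 = 1, so Ȟ^0 ≅ Z
Ȟ^1 = (15 − 10) − 5 = 0, so Ȟ^1 ≅ 0
Ȟ^2 = (10 − 0) − 10 = 0 plus torsion [2], so Ȟ^2 ≅ Z/2

Ȟ^0 = Z; Ȟ^1 = 0; Ȟ^2 = Z/2


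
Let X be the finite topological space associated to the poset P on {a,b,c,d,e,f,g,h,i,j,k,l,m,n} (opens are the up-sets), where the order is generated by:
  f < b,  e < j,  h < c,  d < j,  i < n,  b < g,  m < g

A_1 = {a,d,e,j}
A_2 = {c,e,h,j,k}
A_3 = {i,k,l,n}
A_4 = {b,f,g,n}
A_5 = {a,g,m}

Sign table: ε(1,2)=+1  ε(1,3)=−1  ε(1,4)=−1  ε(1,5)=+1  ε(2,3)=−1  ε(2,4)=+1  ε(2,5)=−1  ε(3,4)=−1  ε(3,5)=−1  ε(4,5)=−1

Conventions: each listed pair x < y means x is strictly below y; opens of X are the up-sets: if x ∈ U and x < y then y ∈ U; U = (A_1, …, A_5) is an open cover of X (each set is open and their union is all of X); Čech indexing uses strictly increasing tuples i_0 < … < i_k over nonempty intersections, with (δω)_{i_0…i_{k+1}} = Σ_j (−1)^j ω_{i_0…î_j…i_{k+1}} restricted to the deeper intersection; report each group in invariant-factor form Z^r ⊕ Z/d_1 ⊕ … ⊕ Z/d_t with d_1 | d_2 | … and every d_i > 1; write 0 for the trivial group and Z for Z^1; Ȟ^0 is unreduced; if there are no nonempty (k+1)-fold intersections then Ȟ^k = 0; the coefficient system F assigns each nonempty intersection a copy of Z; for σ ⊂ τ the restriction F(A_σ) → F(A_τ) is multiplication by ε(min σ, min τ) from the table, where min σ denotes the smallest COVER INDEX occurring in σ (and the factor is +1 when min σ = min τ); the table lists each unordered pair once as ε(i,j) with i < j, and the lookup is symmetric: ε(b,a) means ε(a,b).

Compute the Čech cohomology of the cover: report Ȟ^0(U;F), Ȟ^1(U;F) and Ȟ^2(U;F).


nonempty intersections:
  A12={e,j} A15={a} A23={k} A34={n} A45={g}
C dims 5,5; δ0: rk 5, SNF 1^4·2
Ȟ^0: (5−5)−0=0 ⇒ 0
Ȟ^1: (5−0)−5=0 plus torsion [2] ⇒ Z/2
Ȟ^2: (0−0)−0=0 ⇒ 0

Ȟ^0 = 0; Ȟ^1 = Z/2; Ȟ^2 = 0


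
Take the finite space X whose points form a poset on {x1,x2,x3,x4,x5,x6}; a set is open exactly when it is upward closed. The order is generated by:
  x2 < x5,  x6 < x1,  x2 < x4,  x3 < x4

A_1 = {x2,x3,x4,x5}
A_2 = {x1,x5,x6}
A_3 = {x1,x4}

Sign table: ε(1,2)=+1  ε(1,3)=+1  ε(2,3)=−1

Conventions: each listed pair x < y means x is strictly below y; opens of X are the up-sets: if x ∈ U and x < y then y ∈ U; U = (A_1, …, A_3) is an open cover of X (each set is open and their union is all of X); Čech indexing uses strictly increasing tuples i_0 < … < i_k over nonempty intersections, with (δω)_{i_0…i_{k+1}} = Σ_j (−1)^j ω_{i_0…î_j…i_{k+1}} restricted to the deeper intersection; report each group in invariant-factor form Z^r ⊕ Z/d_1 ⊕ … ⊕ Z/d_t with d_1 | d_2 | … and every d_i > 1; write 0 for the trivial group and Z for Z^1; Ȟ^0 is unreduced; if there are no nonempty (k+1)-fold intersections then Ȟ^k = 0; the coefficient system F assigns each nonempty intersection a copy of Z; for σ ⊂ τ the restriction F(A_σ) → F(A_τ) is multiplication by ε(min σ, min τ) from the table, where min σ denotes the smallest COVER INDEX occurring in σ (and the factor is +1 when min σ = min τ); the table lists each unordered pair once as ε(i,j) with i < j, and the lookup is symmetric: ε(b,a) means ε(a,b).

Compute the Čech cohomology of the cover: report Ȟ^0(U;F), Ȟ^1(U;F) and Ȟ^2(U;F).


intersection data:
  A12={x5} A13={x4} A23={x1}
C dims 3,3; δ0: rk 3, SNF 1^2·2
Ȟ^0 = (3 − 3) − 0 = 0, so Ȟ^0 ≅ 0
Ȟ^1 = (3 − 0) − 3 = 0 plus torsion [2], so Ȟ^1 ≅ Z/2
Ȟ^2 = (0 − 0) − 0 = 0, so Ȟ^2 ≅ 0

Ȟ^0(U;F) ≅ 0; Ȟ^1(U;F) ≅ Z/2; Ȟ^2(U;F) ≅ 0
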